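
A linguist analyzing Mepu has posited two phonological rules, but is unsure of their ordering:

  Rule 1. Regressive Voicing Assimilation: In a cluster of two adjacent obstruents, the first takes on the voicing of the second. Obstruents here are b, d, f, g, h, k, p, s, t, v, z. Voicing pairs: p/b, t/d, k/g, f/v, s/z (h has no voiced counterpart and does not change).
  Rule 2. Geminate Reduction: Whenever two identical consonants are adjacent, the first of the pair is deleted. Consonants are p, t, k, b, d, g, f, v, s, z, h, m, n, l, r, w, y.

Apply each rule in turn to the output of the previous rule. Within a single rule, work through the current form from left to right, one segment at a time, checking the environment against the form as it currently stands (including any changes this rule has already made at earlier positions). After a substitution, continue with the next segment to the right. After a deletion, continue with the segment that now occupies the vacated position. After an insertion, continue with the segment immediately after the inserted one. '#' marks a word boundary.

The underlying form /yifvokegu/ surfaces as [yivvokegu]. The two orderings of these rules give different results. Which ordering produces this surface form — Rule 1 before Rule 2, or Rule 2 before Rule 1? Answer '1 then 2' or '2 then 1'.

2 then 1

Order 1 then 2:
  1 Regressive Voicing Assimilation: [yifvokegu] → [yivvokegu]
  2 Geminate Reduction: [yivvokegu] → [yivokegu]
  result: [yivokegu]
Order 2 then 1:
  2 Geminate Reduction: no change — [yifvokegu]
  1 Regressive Voicing Assimilation: [yifvokegu] → [yivvokegu]
  result: [yivvokegu]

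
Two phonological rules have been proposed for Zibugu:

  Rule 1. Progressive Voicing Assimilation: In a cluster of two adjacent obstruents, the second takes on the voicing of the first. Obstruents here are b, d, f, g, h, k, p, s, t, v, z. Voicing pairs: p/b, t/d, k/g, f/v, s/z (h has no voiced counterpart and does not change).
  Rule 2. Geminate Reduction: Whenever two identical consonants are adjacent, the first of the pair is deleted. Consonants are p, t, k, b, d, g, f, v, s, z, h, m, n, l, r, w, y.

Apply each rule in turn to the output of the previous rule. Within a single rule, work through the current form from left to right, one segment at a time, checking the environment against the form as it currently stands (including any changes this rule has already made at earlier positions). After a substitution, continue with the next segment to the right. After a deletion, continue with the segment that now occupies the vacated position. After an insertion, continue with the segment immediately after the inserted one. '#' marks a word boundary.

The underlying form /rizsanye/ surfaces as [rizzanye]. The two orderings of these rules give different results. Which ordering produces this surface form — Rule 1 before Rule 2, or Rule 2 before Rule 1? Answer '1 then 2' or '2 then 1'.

Order 1 then 2:
  1 Progressive Voicing Assimilation: [rizsanye] → [rizzanye]
  2 Geminate Reduction: [rizzanye] → [rizanye]
  result: [rizanye]
Order 2 then 1:
  2 Geminate Reduction: no change — [rizsanye]
  1 Progressive Voicing Assimilation: [rizsanye] → [rizzanye]
  result: [rizzanye]

2 then 1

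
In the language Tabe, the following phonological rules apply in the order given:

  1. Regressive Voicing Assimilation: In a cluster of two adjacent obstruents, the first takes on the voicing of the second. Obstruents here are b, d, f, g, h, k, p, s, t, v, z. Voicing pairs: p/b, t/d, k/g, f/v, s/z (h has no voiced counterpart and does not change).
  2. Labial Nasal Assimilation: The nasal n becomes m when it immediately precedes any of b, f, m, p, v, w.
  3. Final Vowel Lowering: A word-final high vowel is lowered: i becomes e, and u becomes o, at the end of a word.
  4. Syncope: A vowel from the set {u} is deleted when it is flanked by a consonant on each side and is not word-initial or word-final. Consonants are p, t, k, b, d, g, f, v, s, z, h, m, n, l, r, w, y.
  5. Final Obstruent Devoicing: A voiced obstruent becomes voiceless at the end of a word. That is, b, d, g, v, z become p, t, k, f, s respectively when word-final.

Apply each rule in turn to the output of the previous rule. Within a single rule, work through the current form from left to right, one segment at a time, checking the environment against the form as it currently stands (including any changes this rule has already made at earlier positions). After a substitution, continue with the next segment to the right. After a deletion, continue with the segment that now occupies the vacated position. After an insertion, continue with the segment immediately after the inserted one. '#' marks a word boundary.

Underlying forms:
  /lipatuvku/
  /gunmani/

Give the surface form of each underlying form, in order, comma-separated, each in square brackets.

/lipatuvku/:
  1 Regressive Voicing Assimilation: [lipatuvku] → [lipatufku]
  2 Labial Nasal Assimilation: no change — [lipatufku]
  3 Final Vowel Lowering: [lipatufku] → [lipatufko]
  4 Syncope: [lipatufko] → [lipatfko]
  5 Final Obstruent Devoicing: no change — [lipatfko]
/gunmani/:
  1 Regressive Voicing Assimilation: no change — [gunmani]
  2 Labial Nasal Assimilation: [gunmani] → [gummani]
  3 Final Vowel Lowering: [gummani] → [gummane]
  4 Syncope: [gummane] → [gmmane]
  5 Final Obstruent Devoicing: no change — [gmmane]

[lipatfko], [gmmane]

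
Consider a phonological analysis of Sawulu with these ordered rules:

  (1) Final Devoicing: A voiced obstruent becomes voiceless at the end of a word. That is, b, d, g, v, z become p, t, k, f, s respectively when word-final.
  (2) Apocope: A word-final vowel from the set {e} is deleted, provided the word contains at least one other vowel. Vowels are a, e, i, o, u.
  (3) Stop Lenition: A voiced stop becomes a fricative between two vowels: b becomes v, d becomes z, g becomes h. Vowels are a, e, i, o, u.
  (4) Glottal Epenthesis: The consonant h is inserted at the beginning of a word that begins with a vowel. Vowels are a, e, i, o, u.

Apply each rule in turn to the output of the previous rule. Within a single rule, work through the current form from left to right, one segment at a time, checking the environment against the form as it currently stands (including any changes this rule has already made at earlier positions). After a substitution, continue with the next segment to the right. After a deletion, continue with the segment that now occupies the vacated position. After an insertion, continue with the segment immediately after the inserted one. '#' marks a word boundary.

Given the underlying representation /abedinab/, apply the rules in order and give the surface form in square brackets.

(1) Final Devoicing: [abedinab] → [abedinap]
(2) Apocope: no change — [abedinap]
(3) Stop Lenition: [abedinap] → [avezinap]
(4) Glottal Epenthesis: [avezinap] → [havezinap]

[havezinap]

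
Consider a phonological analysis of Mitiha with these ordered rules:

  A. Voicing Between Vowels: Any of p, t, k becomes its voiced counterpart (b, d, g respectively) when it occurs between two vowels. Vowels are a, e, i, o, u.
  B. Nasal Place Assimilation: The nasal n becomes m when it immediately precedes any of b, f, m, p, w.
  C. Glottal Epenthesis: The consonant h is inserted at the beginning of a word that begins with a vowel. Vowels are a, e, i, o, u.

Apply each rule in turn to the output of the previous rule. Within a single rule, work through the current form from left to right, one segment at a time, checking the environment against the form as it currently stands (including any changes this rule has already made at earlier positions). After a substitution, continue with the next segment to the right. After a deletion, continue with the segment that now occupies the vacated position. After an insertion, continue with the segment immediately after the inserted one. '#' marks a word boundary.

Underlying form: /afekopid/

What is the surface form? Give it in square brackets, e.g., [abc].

[hafegobid]

A Voicing Between Vowels: [afekopid] → [afegobid]
B Nasal Place Assimilation: no change — [afegobid]
C Glottal Epenthesis: [afegobid] → [hafegobid]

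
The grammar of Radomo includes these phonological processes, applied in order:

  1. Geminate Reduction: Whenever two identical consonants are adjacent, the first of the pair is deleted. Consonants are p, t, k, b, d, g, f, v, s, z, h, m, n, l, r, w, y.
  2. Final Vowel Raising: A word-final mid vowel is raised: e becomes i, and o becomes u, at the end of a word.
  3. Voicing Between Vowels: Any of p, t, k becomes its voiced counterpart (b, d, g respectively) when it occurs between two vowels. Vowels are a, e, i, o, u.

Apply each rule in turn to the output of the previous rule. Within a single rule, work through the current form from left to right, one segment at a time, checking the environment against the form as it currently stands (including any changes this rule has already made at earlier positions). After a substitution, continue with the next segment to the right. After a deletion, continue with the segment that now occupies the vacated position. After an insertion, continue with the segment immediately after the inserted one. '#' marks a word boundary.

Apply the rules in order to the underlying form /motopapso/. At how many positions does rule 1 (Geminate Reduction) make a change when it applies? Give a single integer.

0

1 Geminate Reduction: no change — [motopapso]
2 Final Vowel Raising: [motopapso] → [motopapsu]
3 Voicing Between Vowels: [motopapsu] → [modobapsu]
Rule 1 changed 0 position(s).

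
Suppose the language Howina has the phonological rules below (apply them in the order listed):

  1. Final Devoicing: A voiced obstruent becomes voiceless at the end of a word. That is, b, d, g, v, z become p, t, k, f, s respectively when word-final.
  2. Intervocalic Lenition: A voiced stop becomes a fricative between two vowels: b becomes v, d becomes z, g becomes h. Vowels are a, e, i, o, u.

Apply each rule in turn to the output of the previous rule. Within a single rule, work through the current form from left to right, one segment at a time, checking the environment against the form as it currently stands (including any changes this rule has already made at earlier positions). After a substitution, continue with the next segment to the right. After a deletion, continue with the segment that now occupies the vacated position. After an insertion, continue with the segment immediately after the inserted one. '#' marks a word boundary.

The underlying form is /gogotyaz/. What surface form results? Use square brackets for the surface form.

1 Final Devoicing: [gogotyaz] → [gogotyas]
2 Intervocalic Lenition: [gogotyas] → [gohotyas]

[gohotyas]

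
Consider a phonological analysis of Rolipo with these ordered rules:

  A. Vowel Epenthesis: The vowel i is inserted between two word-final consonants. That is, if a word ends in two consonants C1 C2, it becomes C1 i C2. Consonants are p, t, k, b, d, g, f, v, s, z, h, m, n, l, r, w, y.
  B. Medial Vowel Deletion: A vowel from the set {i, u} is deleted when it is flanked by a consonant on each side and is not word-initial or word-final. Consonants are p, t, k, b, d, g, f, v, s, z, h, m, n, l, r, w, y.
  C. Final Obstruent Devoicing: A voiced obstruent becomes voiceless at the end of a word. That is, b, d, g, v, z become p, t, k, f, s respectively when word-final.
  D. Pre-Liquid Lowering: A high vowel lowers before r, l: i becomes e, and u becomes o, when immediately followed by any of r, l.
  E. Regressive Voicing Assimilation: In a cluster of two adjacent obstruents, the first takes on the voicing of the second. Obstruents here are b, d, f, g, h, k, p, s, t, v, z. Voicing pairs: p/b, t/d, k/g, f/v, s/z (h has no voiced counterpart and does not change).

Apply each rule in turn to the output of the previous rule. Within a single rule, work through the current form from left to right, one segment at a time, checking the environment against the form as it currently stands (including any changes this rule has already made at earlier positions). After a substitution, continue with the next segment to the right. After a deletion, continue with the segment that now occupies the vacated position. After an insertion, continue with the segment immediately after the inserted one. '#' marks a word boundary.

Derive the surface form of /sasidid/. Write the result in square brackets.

[saztt]

A Vowel Epenthesis: no change — [sasidid]
B Medial Vowel Deletion: [sasidid] → [sasdd]
C Final Obstruent Devoicing: [sasdd] → [sasdt]
D Pre-Liquid Lowering: no change — [sasdt]
E Regressive Voicing Assimilation: [sasdt] → [saztt]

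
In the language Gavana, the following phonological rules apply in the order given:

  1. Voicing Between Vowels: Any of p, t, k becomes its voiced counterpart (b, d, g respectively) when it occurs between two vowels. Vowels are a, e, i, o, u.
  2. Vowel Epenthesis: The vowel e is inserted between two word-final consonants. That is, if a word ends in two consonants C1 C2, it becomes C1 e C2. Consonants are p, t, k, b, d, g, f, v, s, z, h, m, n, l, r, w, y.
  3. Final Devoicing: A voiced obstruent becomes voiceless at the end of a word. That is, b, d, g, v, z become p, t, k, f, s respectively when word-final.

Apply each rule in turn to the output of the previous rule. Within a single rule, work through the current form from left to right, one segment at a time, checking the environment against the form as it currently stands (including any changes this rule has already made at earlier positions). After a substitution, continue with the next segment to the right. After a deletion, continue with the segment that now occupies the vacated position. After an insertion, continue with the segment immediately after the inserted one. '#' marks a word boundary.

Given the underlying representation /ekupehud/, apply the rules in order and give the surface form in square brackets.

[egubehut]

1 Voicing Between Vowels: [ekupehud] → [egubehud]
2 Vowel Epenthesis: no change — [egubehud]
3 Final Devoicing: [egubehud] → [egubehut]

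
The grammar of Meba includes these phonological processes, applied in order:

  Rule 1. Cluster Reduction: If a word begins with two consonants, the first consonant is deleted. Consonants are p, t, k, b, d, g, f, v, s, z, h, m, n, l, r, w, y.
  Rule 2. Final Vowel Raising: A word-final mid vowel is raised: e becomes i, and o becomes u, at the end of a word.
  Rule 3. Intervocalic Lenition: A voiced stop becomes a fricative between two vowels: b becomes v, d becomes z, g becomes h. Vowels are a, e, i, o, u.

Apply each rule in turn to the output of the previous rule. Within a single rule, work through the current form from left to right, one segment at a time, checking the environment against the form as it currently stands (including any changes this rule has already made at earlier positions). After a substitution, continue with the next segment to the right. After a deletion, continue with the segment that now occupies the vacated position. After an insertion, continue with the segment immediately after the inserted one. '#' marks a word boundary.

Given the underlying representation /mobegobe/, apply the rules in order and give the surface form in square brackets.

Rule 1 Cluster Reduction: no change — [mobegobe]
Rule 2 Final Vowel Raising: [mobegobe] → [mobegobi]
Rule 3 Intervocalic Lenition: [mobegobi] → [movehovi]

[movehovi]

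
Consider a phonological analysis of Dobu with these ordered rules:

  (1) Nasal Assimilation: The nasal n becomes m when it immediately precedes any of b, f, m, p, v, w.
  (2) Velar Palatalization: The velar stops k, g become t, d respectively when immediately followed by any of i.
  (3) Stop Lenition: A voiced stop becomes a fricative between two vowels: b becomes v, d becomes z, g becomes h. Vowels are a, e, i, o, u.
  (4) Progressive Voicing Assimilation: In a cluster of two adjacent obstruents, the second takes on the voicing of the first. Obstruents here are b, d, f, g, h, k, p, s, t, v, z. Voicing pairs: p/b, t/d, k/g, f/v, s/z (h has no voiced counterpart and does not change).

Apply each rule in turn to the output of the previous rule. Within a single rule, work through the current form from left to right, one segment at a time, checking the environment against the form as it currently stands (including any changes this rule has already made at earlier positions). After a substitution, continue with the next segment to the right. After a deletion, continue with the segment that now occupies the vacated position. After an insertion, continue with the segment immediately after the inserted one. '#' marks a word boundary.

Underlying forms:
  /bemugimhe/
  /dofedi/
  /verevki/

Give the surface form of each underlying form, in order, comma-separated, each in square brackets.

[bemuzimhe], [dofezi], [verevdi]

/bemugimhe/:
  (1) Nasal Assimilation: no change — [bemugimhe]
  (2) Velar Palatalization: [bemugimhe] → [bemudimhe]
  (3) Stop Lenition: [bemudimhe] → [bemuzimhe]
  (4) Progressive Voicing Assimilation: no change — [bemuzimhe]
/dofedi/:
  (1) Nasal Assimilation: no change — [dofedi]
  (2) Velar Palatalization: no change — [dofedi]
  (3) Stop Lenition: [dofedi] → [dofezi]
  (4) Progressive Voicing Assimilation: no change — [dofezi]
/verevki/:
  (1) Nasal Assimilation: no change — [verevki]
  (2) Velar Palatalization: [verevki] → [verevti]
  (3) Stop Lenition: no change — [verevti]
  (4) Progressive Voicing Assimilation: [verevti] → [verevdi]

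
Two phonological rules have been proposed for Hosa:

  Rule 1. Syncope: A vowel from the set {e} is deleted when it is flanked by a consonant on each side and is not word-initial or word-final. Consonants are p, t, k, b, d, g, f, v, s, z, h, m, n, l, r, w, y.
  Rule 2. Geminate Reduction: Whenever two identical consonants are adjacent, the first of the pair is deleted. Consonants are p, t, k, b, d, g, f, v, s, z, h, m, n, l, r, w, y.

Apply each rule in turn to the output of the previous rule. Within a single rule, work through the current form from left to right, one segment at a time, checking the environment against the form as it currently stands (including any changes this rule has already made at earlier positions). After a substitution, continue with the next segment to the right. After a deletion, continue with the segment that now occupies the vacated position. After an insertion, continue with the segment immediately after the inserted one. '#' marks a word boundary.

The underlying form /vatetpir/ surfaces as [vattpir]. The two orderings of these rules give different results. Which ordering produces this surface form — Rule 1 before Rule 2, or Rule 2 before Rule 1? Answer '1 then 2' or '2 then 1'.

Order 1 then 2:
  1 Syncope: [vatetpir] → [vattpir]
  2 Geminate Reduction: [vattpir] → [vatpir]
  result: [vatpir]
Order 2 then 1:
  2 Geminate Reduction: no change — [vatetpir]
  1 Syncope: [vatetpir] → [vattpir]
  result: [vattpir]

2 then 1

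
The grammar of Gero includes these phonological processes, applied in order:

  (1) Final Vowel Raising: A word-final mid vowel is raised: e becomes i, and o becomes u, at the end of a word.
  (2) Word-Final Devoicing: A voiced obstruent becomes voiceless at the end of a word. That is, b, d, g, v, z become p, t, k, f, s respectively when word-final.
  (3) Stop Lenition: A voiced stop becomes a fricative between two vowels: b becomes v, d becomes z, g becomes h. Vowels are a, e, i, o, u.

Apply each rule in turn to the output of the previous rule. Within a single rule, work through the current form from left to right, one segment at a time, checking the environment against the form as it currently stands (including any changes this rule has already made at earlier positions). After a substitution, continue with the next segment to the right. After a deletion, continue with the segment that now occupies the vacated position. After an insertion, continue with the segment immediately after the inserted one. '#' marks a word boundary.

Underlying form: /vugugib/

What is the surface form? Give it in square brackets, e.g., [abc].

(1) Final Vowel Raising: no change — [vugugib]
(2) Word-Final Devoicing: [vugugib] → [vugugip]
(3) Stop Lenition: [vugugip] → [vuhuhip]

[vuhuhip]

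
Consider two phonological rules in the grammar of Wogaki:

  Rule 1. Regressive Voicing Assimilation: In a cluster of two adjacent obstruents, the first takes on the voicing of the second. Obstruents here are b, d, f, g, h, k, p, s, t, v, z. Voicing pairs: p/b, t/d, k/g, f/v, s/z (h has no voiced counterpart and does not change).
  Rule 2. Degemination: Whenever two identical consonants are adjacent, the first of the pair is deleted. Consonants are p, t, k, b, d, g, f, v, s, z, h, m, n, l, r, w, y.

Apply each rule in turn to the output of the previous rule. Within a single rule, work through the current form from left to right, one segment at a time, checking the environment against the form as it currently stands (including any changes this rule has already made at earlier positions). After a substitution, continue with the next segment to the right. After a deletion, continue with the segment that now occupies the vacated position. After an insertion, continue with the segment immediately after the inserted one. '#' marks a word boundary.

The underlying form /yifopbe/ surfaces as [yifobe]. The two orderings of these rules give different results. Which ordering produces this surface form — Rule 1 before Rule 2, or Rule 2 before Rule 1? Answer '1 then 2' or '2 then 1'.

Order 1 then 2:
  1 Regressive Voicing Assimilation: [yifopbe] → [yifobbe]
  2 Degemination: [yifobbe] → [yifobe]
  result: [yifobe]
Order 2 then 1:
  2 Degemination: no change — [yifopbe]
  1 Regressive Voicing Assimilation: [yifopbe] → [yifobbe]
  result: [yifobbe]

1 then 2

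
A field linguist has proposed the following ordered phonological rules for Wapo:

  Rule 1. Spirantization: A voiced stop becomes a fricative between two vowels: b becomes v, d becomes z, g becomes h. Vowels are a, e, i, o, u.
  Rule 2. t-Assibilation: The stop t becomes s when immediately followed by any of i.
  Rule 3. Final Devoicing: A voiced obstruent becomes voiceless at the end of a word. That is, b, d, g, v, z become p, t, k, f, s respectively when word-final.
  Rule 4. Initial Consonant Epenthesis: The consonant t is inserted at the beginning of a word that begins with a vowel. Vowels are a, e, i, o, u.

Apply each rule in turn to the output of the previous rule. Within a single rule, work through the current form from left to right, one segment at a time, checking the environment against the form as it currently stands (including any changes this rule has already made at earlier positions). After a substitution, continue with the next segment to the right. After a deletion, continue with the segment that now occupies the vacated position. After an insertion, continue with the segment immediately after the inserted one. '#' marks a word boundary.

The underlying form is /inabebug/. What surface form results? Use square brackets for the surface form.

Rule 1 Spirantization: [inabebug] → [inavevug]
Rule 2 t-Assibilation: no change — [inavevug]
Rule 3 Final Devoicing: [inavevug] → [inavevuk]
Rule 4 Initial Consonant Epenthesis: [inavevuk] → [tinavevuk]

[tinavevuk]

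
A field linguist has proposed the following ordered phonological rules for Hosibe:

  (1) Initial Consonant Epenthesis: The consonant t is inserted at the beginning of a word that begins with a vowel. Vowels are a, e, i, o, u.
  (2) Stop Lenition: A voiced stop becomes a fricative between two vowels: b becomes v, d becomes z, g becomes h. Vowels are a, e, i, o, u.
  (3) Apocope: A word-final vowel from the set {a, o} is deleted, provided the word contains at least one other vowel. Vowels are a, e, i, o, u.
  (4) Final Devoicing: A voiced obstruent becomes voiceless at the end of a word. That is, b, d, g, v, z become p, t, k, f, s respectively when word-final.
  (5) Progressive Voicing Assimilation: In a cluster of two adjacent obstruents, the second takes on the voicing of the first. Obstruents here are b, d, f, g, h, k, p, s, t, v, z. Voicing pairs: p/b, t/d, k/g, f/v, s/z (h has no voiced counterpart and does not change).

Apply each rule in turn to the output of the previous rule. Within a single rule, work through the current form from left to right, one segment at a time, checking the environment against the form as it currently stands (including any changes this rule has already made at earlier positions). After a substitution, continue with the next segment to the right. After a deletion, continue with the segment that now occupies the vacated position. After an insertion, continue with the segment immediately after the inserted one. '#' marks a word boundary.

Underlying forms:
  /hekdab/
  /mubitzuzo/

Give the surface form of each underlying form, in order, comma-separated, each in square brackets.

[hektap], [muvitsus]

/hekdab/:
  (1) Initial Consonant Epenthesis: no change — [hekdab]
  (2) Stop Lenition: no change — [hekdab]
  (3) Apocope: no change — [hekdab]
  (4) Final Devoicing: [hekdab] → [hekdap]
  (5) Progressive Voicing Assimilation: [hekdap] → [hektap]
/mubitzuzo/:
  (1) Initial Consonant Epenthesis: no change — [mubitzuzo]
  (2) Stop Lenition: [mubitzuzo] → [muvitzuzo]
  (3) Apocope: [muvitzuzo] → [muvitzuz]
  (4) Final Devoicing: [muvitzuz] → [muvitzus]
  (5) Progressive Voicing Assimilation: [muvitzus] → [muvitsus]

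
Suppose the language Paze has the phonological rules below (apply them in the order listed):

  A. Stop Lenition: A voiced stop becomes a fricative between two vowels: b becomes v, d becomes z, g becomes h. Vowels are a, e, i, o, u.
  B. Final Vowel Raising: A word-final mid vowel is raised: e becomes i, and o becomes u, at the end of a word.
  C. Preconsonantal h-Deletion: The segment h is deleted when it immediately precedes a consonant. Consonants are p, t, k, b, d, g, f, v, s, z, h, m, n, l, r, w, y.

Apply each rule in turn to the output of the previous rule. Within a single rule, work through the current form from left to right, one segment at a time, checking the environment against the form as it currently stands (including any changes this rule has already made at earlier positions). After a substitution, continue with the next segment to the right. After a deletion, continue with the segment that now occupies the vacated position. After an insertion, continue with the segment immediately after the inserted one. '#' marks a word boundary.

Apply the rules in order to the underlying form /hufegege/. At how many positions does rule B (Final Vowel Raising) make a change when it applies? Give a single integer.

1

A Stop Lenition: [hufegege] → [hufehehe]
B Final Vowel Raising: [hufehehe] → [hufehehi]
C Preconsonantal h-Deletion: no change — [hufehehi]
Rule B changed 1 position(s).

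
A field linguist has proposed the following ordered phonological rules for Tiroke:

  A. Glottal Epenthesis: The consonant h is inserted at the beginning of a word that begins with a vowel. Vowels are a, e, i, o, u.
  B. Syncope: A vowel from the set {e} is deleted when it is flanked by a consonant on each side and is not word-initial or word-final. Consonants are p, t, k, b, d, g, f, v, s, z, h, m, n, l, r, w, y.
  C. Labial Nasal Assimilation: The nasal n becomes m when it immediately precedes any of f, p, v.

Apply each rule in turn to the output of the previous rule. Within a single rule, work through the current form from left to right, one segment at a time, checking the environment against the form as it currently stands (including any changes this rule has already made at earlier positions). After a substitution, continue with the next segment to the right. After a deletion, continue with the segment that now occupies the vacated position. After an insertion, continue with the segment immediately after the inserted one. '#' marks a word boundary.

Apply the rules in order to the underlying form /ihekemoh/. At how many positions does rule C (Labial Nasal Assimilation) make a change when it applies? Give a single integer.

A Glottal Epenthesis: [ihekemoh] → [hihekemoh]
B Syncope: [hihekemoh] → [hihkmoh]
C Labial Nasal Assimilation: no change — [hihkmoh]
Rule C changed 0 position(s).

0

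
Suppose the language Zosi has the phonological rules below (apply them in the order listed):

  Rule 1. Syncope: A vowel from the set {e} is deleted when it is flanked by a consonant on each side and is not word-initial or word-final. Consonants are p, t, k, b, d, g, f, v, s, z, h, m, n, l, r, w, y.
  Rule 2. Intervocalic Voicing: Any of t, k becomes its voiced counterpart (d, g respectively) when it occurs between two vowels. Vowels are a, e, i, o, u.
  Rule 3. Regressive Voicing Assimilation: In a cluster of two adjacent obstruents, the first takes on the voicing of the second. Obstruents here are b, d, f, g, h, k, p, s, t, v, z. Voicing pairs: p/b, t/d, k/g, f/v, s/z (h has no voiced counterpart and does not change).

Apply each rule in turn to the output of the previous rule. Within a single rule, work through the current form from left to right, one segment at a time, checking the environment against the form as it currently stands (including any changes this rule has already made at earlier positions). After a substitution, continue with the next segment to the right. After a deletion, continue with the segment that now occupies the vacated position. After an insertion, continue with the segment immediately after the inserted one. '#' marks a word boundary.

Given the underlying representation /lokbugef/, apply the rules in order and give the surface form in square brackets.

Rule 1 Syncope: [lokbugef] → [lokbugf]
Rule 2 Intervocalic Voicing: no change — [lokbugf]
Rule 3 Regressive Voicing Assimilation: [lokbugf] → [logbukf]

[logbukf]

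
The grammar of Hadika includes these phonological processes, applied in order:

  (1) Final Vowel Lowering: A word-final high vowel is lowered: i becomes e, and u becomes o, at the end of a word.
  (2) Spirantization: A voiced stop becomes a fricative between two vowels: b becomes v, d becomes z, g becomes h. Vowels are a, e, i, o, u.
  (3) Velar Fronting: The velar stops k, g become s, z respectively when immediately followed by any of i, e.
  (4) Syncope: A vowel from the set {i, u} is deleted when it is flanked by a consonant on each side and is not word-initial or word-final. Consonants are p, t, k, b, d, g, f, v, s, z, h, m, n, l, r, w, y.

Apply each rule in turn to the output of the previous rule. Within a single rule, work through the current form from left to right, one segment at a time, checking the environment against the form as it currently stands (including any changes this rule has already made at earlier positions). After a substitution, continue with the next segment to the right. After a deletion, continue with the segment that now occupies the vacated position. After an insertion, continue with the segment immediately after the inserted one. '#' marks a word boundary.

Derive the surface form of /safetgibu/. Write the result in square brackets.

(1) Final Vowel Lowering: [safetgibu] → [safetgibo]
(2) Spirantization: [safetgibo] → [safetgivo]
(3) Velar Fronting: [safetgivo] → [safetzivo]
(4) Syncope: [safetzivo] → [safetzvo]

[safetzvo]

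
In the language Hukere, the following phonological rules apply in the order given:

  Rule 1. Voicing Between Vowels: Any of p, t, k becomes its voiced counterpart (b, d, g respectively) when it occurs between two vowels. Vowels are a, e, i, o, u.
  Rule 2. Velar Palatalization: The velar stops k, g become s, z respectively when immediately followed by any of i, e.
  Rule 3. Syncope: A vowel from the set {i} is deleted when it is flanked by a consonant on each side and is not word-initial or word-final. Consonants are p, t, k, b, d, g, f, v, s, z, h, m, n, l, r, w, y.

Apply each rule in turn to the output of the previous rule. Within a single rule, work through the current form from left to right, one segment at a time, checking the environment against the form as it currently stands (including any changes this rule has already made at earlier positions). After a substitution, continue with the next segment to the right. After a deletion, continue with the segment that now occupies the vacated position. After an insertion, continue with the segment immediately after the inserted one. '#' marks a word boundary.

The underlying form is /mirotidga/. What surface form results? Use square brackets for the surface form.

Rule 1 Voicing Between Vowels: [mirotidga] → [mirodidga]
Rule 2 Velar Palatalization: no change — [mirodidga]
Rule 3 Syncope: [mirodidga] → [mroddga]

[mroddga]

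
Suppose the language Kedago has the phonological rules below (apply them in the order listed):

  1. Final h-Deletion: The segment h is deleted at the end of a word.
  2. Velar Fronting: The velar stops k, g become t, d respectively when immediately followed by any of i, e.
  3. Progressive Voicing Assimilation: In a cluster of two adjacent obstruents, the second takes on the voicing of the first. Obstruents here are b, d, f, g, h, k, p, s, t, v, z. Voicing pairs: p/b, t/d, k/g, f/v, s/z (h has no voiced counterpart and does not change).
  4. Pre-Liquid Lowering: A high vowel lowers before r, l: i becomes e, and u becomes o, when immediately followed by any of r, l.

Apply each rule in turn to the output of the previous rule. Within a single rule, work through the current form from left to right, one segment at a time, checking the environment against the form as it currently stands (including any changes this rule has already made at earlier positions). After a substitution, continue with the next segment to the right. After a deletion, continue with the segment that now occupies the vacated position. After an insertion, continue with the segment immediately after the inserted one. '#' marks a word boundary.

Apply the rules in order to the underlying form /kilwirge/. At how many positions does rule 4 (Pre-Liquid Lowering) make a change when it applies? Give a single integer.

1 Final h-Deletion: no change — [kilwirge]
2 Velar Fronting: [kilwirge] → [tilwirde]
3 Progressive Voicing Assimilation: no change — [tilwirde]
4 Pre-Liquid Lowering: [tilwirde] → [telwerde]
Rule 4 changed 2 position(s).

2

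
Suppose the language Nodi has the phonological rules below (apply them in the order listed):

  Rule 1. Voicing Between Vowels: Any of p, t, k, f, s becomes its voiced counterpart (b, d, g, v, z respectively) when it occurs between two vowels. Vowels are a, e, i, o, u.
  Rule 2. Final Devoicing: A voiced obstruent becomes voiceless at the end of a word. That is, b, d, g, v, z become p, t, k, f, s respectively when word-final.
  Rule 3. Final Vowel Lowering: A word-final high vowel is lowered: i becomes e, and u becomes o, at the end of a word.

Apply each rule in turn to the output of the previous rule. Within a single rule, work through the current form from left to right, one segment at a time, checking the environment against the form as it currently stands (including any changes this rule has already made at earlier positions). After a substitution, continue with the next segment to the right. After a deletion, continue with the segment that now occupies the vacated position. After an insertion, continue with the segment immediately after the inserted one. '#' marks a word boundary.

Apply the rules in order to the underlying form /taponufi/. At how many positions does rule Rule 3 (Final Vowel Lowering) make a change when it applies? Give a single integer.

Rule 1 Voicing Between Vowels: [taponufi] → [tabonuvi]
Rule 2 Final Devoicing: no change — [tabonuvi]
Rule 3 Final Vowel Lowering: [tabonuvi] → [tabonuve]
Rule Rule 3 changed 1 position(s).

1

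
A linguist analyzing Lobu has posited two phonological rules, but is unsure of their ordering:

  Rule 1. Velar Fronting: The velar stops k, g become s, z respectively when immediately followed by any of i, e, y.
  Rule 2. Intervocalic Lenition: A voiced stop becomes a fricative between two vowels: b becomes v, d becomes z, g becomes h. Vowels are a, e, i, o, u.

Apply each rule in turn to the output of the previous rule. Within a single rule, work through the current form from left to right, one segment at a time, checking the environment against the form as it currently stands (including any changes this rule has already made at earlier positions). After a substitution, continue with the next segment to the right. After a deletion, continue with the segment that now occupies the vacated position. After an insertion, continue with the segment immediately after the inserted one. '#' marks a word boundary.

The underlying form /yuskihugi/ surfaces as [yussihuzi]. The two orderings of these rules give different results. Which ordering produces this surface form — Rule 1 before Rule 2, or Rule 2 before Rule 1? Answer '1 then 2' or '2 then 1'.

1 then 2

Order 1 then 2:
  1 Velar Fronting: [yuskihugi] → [yussihuzi]
  2 Intervocalic Lenition: no change — [yussihuzi]
  result: [yussihuzi]
Order 2 then 1:
  2 Intervocalic Lenition: [yuskihugi] → [yuskihuhi]
  1 Velar Fronting: [yuskihuhi] → [yussihuhi]
  result: [yussihuhi]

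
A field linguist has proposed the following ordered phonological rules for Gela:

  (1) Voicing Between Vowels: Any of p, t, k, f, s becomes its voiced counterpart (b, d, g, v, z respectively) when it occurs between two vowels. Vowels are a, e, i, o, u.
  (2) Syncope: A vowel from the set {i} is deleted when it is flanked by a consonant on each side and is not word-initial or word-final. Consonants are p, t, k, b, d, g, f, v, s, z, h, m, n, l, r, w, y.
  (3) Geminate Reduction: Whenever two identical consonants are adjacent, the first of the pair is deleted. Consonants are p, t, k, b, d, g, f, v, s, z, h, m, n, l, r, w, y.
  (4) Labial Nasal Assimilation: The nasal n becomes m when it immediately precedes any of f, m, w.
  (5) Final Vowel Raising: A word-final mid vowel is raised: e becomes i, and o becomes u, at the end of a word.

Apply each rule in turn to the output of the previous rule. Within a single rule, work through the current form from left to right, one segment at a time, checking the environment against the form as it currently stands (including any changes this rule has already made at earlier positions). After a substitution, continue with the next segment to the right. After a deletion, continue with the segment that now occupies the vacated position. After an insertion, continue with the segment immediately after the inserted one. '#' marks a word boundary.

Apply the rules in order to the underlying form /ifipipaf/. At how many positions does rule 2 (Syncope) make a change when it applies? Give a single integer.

2

(1) Voicing Between Vowels: [ifipipaf] → [ivibibaf]
(2) Syncope: [ivibibaf] → [ivbbaf]
(3) Geminate Reduction: [ivbbaf] → [ivbaf]
(4) Labial Nasal Assimilation: no change — [ivbaf]
(5) Final Vowel Raising: no change — [ivbaf]
Rule 2 changed 2 position(s).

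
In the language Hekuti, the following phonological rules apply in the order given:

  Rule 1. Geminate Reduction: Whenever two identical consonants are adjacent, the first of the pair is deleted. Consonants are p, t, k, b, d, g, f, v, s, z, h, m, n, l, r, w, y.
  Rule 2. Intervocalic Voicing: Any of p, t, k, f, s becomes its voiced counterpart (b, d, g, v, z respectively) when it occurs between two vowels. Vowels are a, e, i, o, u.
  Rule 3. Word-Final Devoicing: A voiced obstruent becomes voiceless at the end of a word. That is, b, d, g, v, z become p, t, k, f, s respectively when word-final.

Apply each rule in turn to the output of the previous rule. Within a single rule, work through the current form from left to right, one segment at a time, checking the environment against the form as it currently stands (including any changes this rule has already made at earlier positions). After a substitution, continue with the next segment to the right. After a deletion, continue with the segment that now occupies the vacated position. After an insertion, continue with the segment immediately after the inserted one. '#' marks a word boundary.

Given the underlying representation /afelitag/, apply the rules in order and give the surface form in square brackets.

Rule 1 Geminate Reduction: no change — [afelitag]
Rule 2 Intervocalic Voicing: [afelitag] → [avelidag]
Rule 3 Word-Final Devoicing: [avelidag] → [avelidak]

[avelidak]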